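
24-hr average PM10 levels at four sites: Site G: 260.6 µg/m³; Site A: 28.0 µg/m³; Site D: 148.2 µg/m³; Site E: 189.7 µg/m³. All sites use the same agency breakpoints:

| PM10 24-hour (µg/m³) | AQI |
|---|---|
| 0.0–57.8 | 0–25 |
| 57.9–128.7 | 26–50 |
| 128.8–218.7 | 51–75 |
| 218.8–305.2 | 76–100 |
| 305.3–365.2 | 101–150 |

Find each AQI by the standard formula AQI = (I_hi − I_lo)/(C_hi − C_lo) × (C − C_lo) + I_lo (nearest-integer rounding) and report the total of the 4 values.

223

Site G: 260.6 ∈ [218.8, 305.2] ↔ index [76, 100].
76 + (260.6−218.8)·(100−76)/(305.2−218.8) = 76 + 41.8·24/86.4 ≈ 87.61, so AQI = 88.
Site A: row 0.0–57.8 (AQI 0–25). (25−0)·(28.0−0.0)/(57.8−0.0) + 0 = 25·28.0/57.8 + 0 ≈ 12.11 → 12.
Site D: 148.2 lies in 128.8–218.7, so I_lo=51, I_hi=75, C_lo=128.8, C_hi=218.7.
(75−51)/(218.7−128.8) × (148.2−128.8) + 51 = 24/89.9 × 19.4 + 51 ≈ 56.18 → 56.
Site E: 189.7 lies in 128.8–218.7, so I_lo=51, I_hi=75, C_lo=128.8, C_hi=218.7.
(75−51)/(218.7−128.8) × (189.7−128.8) + 51 = 24/89.9 × 60.9 + 51 ≈ 67.26 → 67.
AQIs: Site G=88, Site A=12, Site D=56, Site E=67. Sum = 88 + 12 + 56 + 67 = 223.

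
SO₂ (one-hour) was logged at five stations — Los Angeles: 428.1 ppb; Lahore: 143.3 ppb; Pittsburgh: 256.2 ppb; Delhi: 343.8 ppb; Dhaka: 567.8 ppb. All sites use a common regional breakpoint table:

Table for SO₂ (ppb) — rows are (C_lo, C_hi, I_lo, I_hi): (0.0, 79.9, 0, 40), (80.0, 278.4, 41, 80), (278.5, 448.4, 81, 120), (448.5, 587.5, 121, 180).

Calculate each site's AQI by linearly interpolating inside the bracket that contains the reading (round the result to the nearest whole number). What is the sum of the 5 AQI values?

512

Los Angeles: 428.1 ∈ [278.5, 448.4] ↔ index [81, 120].
81 + (428.1−278.5)·(120−81)/(448.4−278.5) = 81 + 149.6·39/169.9 ≈ 115.34, so AQI = 115.
Lahore: 143.3 ∈ [80.0, 278.4] ↔ index [41, 80].
41 + (143.3−80.0)·(80−41)/(278.4−80.0) = 41 + 63.3·39/198.4 ≈ 53.44, so AQI = 53.
Pittsburgh: 256.2 lies in 80.0–278.4, so I_lo=41, I_hi=80, C_lo=80.0, C_hi=278.4.
(80−41)/(278.4−80.0) × (256.2−80.0) + 41 = 39/198.4 × 176.2 + 41 ≈ 75.64 → 76.
Delhi: 343.8 ∈ [278.5, 448.4] ↔ index [81, 120].
81 + (343.8−278.5)·(120−81)/(448.4−278.5) = 81 + 65.3·39/169.9 ≈ 95.99, so AQI = 96.
Dhaka: 567.8 ∈ [448.5, 587.5] ↔ index [121, 180].
121 + (567.8−448.5)·(180−121)/(587.5−448.5) = 121 + 119.3·59/139.0 ≈ 171.64, so AQI = 172.
AQIs: Los Angeles=115, Lahore=53, Pittsburgh=76, Delhi=96, Dhaka=172. Sum = 115 + 53 + 76 + 96 + 172 = 512.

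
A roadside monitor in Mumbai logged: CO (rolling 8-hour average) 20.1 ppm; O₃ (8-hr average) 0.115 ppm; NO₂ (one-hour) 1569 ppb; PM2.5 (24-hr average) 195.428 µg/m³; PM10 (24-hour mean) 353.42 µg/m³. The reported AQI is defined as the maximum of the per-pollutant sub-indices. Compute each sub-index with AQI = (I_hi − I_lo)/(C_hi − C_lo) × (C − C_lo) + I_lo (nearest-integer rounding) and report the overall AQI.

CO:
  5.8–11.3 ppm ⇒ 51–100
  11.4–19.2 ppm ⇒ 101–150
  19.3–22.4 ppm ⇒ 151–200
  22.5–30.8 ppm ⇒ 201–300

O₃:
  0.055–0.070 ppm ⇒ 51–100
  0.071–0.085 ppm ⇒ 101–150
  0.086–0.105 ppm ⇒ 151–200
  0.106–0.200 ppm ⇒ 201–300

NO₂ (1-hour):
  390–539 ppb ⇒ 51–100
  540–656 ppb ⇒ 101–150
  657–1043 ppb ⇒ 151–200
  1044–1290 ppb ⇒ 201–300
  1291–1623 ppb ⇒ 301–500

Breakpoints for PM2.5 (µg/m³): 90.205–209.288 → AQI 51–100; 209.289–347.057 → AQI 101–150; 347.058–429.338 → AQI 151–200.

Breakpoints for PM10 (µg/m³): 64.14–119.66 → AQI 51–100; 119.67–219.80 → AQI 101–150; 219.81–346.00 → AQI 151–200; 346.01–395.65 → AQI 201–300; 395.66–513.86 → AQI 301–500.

CO: 20.1 ∈ [19.3, 22.4] ↔ index [151, 200].
151 + (20.1−19.3)·(200−151)/(22.4−19.3) = 151 + 0.8·49/3.1 ≈ 163.65, so AQI = 164.
O₃: 0.115 ∈ [0.106, 0.200] ↔ index [201, 300].
201 + (0.115−0.106)·(300−201)/(0.200−0.106) = 201 + 0.009·99/0.094 ≈ 210.48, so AQI = 210.
NO₂: 1569 lies in 1291–1623, so I_lo=301, I_hi=500, C_lo=1291, C_hi=1623.
(500−301)/(1623−1291) × (1569−1291) + 301 = 199/332 × 278 + 301 ≈ 467.63 → 468.
PM2.5 195.428: bracket 90.205–209.288 → index 51–100; slope 49/119.083, offset 105.223.
AQI = 51 + 49/119.083·105.223 ≈ 94.30 ⇒ 94.
PM10: row 346.01–395.65 (AQI 201–300). (300−201)·(353.42−346.01)/(395.65−346.01) + 201 = 99·7.41/49.64 + 201 ≈ 215.78 → 216.
Sub-indices: CO→164, O₃→210, NO₂→468, PM2.5→94, PM10→216. Overall AQI = max = 468; dominant pollutant is NO₂.

468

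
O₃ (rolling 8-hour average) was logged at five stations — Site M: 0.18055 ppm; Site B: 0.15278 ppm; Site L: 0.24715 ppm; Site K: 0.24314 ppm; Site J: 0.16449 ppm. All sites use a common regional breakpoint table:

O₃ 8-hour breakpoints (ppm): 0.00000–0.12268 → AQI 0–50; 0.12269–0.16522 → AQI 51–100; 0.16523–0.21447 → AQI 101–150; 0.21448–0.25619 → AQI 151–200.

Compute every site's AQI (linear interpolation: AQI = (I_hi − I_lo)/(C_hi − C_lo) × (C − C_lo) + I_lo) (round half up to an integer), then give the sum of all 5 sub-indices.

Site M: row 0.16523–0.21447 (AQI 101–150). (150−101)·(0.18055−0.16523)/(0.21447−0.16523) + 101 = 49·0.01532/0.04924 + 101 ≈ 116.25 → 116.
Site B: 0.15278 lies in 0.12269–0.16522, so I_lo=51, I_hi=100, C_lo=0.12269, C_hi=0.16522.
(100−51)/(0.16522−0.12269) × (0.15278−0.12269) + 51 = 49/0.04253 × 0.03009 + 51 ≈ 85.67 → 86.
Site L: 0.24715 lies in 0.21448–0.25619, so I_lo=151, I_hi=200, C_lo=0.21448, C_hi=0.25619.
(200−151)/(0.25619−0.21448) × (0.24715−0.21448) + 151 = 49/0.04171 × 0.03267 + 151 ≈ 189.38 → 189.
Site K 0.24314: bracket 0.21448–0.25619 → index 151–200; slope 49/0.04171, offset 0.02866.
AQI = 151 + 49/0.04171·0.02866 ≈ 184.67 ⇒ 185.
Site J: row 0.12269–0.16522 (AQI 51–100). (100−51)·(0.16449−0.12269)/(0.16522−0.12269) + 51 = 49·0.04180/0.04253 + 51 ≈ 99.16 → 99.
AQIs: Site M=116, Site B=86, Site L=189, Site K=185, Site J=99. Sum = 116 + 86 + 189 + 185 + 99 = 675.

675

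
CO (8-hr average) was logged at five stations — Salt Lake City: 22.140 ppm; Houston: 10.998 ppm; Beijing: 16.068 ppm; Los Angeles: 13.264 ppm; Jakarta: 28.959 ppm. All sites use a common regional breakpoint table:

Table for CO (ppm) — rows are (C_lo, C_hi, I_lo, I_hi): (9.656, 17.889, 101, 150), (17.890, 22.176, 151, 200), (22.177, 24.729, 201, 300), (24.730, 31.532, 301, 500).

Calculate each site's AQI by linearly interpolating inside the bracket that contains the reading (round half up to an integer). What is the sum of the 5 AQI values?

995

Salt Lake City: row 17.890–22.176 (AQI 151–200). (200−151)·(22.140−17.890)/(22.176−17.890) + 151 = 49·4.250/4.286 + 151 ≈ 199.59 → 200.
Houston: 10.998 lies in 9.656–17.889, so I_lo=101, I_hi=150, C_lo=9.656, C_hi=17.889.
(150−101)/(17.889−9.656) × (10.998−9.656) + 101 = 49/8.233 × 1.342 + 101 ≈ 108.99 → 109.
Beijing 16.068: bracket 9.656–17.889 → index 101–150; slope 49/8.233, offset 6.412.
AQI = 101 + 49/8.233·6.412 ≈ 139.16 ⇒ 139.
Los Angeles: 13.264 ∈ [9.656, 17.889] ↔ index [101, 150].
101 + (13.264−9.656)·(150−101)/(17.889−9.656) = 101 + 3.608·49/8.233 ≈ 122.47, so AQI = 122.
Jakarta: 28.959 lies in 24.730–31.532, so I_lo=301, I_hi=500, C_lo=24.730, C_hi=31.532.
(500−301)/(31.532−24.730) × (28.959−24.730) + 301 = 199/6.802 × 4.229 + 301 ≈ 424.72 → 425.
AQIs: Salt Lake City=200, Houston=109, Beijing=139, Los Angeles=122, Jakarta=425. Sum = 200 + 109 + 139 + 122 + 425 = 995.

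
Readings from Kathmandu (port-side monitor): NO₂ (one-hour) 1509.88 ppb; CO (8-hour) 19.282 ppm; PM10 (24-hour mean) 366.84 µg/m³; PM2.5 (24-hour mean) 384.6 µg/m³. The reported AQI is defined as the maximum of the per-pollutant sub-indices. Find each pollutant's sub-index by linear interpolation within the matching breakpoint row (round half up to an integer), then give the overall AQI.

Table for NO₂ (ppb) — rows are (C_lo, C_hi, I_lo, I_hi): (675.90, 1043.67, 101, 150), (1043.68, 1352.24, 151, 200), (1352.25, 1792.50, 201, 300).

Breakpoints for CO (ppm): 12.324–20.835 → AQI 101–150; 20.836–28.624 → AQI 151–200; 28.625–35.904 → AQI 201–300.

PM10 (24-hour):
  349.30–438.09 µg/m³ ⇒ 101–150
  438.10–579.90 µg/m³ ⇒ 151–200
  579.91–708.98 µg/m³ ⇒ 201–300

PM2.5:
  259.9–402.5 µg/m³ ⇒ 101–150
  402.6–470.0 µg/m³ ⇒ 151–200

236

NO₂: 1509.88 lies in 1352.25–1792.50, so I_lo=201, I_hi=300, C_lo=1352.25, C_hi=1792.50.
(300−201)/(1792.50−1352.25) × (1509.88−1352.25) + 201 = 99/440.25 × 157.63 + 201 ≈ 236.45 → 236.
CO: row 12.324–20.835 (AQI 101–150). (150−101)·(19.282−12.324)/(20.835−12.324) + 101 = 49·6.958/8.511 + 101 ≈ 141.06 → 141.
PM10: 366.84 lies in 349.30–438.09, so I_lo=101, I_hi=150, C_lo=349.30, C_hi=438.09.
(150−101)/(438.09−349.30) × (366.84−349.30) + 101 = 49/88.79 × 17.54 + 101 ≈ 110.68 → 111.
PM2.5: row 259.9–402.5 (AQI 101–150). (150−101)·(384.6−259.9)/(402.5−259.9) + 101 = 49·124.7/142.6 + 101 ≈ 143.85 → 144.
Sub-indices: NO₂→236, CO→141, PM10→111, PM2.5→144. Overall AQI = max = 236; dominant pollutant is NO₂.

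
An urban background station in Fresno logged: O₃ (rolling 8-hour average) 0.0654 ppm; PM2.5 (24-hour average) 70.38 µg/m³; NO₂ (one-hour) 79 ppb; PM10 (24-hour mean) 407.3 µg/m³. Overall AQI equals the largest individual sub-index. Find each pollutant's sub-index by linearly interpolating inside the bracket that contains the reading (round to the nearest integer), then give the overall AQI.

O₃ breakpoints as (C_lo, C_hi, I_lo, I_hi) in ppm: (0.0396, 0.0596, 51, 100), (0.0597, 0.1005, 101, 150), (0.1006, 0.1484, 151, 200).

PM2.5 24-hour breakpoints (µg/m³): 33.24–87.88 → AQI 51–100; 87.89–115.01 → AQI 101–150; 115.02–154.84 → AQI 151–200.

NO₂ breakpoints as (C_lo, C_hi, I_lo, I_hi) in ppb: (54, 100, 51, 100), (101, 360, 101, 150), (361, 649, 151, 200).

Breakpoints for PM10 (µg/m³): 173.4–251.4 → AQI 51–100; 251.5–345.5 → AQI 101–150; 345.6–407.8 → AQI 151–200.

O₃: row 0.0597–0.1005 (AQI 101–150). (150−101)·(0.0654−0.0597)/(0.1005−0.0597) + 101 = 49·0.0057/0.0408 + 101 ≈ 107.85 → 108.
PM2.5 70.38: bracket 33.24–87.88 → index 51–100; slope 49/54.64, offset 37.14.
AQI = 51 + 49/54.64·37.14 ≈ 84.31 ⇒ 84.
NO₂: row 54–100 (AQI 51–100). (100−51)·(79−54)/(100−54) + 51 = 49·25/46 + 51 ≈ 77.63 → 78.
PM10: 407.3 ∈ [345.6, 407.8] ↔ index [151, 200].
151 + (407.3−345.6)·(200−151)/(407.8−345.6) = 151 + 61.7·49/62.2 ≈ 199.61, so AQI = 200.
Sub-indices: O₃→108, PM2.5→84, NO₂→78, PM10→200. Overall AQI = max = 200; dominant pollutant is PM10.

200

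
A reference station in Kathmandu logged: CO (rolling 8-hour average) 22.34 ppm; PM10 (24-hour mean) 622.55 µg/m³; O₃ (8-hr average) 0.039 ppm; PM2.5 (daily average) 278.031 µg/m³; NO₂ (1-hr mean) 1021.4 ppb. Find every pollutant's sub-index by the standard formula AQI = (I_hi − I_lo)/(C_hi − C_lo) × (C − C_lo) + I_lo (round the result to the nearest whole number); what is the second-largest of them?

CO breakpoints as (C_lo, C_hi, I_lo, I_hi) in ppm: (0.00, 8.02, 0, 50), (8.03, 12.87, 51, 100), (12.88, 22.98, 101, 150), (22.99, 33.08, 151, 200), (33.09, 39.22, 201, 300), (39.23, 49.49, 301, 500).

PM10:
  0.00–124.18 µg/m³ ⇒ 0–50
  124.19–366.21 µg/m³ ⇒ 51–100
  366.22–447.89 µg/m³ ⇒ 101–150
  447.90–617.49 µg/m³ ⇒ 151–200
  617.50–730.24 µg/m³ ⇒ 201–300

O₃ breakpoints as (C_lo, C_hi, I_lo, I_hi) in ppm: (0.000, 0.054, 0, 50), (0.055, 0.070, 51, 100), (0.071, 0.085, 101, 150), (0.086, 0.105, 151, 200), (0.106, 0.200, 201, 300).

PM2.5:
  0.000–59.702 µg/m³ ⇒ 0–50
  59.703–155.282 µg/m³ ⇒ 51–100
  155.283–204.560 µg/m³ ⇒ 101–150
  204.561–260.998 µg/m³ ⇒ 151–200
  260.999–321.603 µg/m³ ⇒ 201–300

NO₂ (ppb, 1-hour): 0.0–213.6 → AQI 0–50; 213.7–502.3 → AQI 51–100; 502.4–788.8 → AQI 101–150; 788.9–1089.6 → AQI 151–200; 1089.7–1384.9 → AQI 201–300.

CO: row 12.88–22.98 (AQI 101–150). (150−101)·(22.34−12.88)/(22.98−12.88) + 101 = 49·9.46/10.10 + 101 ≈ 146.90 → 147.
PM10: 622.55 lies in 617.50–730.24, so I_lo=201, I_hi=300, C_lo=617.50, C_hi=730.24.
(300−201)/(730.24−617.50) × (622.55−617.50) + 201 = 99/112.74 × 5.05 + 201 ≈ 205.43 → 205.
O₃: 0.039 ∈ [0.000, 0.054] ↔ index [0, 50].
0 + (0.039−0.000)·(50−0)/(0.054−0.000) = 0 + 0.039·50/0.054 ≈ 36.11, so AQI = 36.
PM2.5 278.031: bracket 260.999–321.603 → index 201–300; slope 99/60.604, offset 17.032.
AQI = 201 + 99/60.604·17.032 ≈ 228.82 ⇒ 229.
NO₂: row 788.9–1089.6 (AQI 151–200). (200−151)·(1021.4−788.9)/(1089.6−788.9) + 151 = 49·232.5/300.7 + 151 ≈ 188.89 → 189.
Sub-indices: CO→147, PM10→205, O₃→36, PM2.5→229, NO₂→189. Ranked high→low: 229, 205, 189, 147, 36. Second-highest sub-index = 205.

205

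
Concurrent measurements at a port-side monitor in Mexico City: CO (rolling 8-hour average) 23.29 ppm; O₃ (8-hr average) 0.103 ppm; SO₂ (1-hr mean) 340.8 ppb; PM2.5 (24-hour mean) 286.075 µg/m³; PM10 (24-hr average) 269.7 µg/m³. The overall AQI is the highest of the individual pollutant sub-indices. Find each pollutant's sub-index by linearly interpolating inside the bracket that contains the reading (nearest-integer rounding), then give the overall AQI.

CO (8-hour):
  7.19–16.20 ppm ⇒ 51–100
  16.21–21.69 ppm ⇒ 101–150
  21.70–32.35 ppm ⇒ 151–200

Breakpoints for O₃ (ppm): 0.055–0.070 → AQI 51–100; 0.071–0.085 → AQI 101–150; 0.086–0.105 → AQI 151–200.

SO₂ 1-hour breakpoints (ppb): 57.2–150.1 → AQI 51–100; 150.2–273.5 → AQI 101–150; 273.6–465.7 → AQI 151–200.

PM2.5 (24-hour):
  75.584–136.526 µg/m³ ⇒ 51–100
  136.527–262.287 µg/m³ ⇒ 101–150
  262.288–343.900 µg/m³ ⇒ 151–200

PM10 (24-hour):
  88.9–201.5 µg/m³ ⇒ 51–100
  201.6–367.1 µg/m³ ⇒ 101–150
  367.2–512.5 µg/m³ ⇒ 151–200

CO 23.29: bracket 21.70–32.35 → index 151–200; slope 49/10.65, offset 1.59.
AQI = 151 + 49/10.65·1.59 ≈ 158.32 ⇒ 158.
O₃: 0.103 ∈ [0.086, 0.105] ↔ index [151, 200].
151 + (0.103−0.086)·(200−151)/(0.105−0.086) = 151 + 0.017·49/0.019 ≈ 194.84, so AQI = 195.
SO₂: 340.8 lies in 273.6–465.7, so I_lo=151, I_hi=200, C_lo=273.6, C_hi=465.7.
(200−151)/(465.7−273.6) × (340.8−273.6) + 151 = 49/192.1 × 67.2 + 151 ≈ 168.14 → 168.
PM2.5: 286.075 ∈ [262.288, 343.900] ↔ index [151, 200].
151 + (286.075−262.288)·(200−151)/(343.900−262.288) = 151 + 23.787·49/81.612 ≈ 165.28, so AQI = 165.
PM10 269.7: bracket 201.6–367.1 → index 101–150; slope 49/165.5, offset 68.1.
AQI = 101 + 49/165.5·68.1 ≈ 121.16 ⇒ 121.
Sub-indices: CO→158, O₃→195, SO₂→168, PM2.5→165, PM10→121. Overall AQI = max = 195; dominant pollutant is O₃.

195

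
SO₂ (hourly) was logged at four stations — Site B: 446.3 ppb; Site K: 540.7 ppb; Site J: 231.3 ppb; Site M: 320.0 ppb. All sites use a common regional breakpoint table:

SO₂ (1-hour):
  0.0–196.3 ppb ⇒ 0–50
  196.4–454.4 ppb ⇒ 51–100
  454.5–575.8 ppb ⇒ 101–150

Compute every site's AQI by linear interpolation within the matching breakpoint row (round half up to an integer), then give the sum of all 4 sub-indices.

Site B: row 196.4–454.4 (AQI 51–100). (100−51)·(446.3−196.4)/(454.4−196.4) + 51 = 49·249.9/258.0 + 51 ≈ 98.46 → 98.
Site K: 540.7 lies in 454.5–575.8, so I_lo=101, I_hi=150, C_lo=454.5, C_hi=575.8.
(150−101)/(575.8−454.5) × (540.7−454.5) + 101 = 49/121.3 × 86.2 + 101 ≈ 135.82 → 136.
Site J 231.3: bracket 196.4–454.4 → index 51–100; slope 49/258.0, offset 34.9.
AQI = 51 + 49/258.0·34.9 ≈ 57.63 ⇒ 58.
Site M 320.0: bracket 196.4–454.4 → index 51–100; slope 49/258.0, offset 123.6.
AQI = 51 + 49/258.0·123.6 ≈ 74.47 ⇒ 74.
AQIs: Site B=98, Site K=136, Site J=58, Site M=74. Sum = 98 + 136 + 58 + 74 = 366.

366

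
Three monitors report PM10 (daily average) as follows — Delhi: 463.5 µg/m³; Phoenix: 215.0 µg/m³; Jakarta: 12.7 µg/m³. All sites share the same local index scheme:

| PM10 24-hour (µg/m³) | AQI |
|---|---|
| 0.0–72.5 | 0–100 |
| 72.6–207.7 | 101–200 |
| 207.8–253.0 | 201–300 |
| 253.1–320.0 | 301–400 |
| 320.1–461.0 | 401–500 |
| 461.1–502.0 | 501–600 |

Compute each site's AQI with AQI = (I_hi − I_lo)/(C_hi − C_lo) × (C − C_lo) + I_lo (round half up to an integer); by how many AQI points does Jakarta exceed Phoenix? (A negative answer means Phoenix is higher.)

Delhi: 463.5 lies in 461.1–502.0, so I_lo=501, I_hi=600, C_lo=461.1, C_hi=502.0.
(600−501)/(502.0−461.1) × (463.5−461.1) + 501 = 99/40.9 × 2.4 + 501 ≈ 506.81 → 507.
Phoenix 215.0: bracket 207.8–253.0 → index 201–300; slope 99/45.2, offset 7.2.
AQI = 201 + 99/45.2·7.2 ≈ 216.77 ⇒ 217.
Jakarta: 12.7 lies in 0.0–72.5, so I_lo=0, I_hi=100, C_lo=0.0, C_hi=72.5.
(100−0)/(72.5−0.0) × (12.7−0.0) + 0 = 100/72.5 × 12.7 + 0 ≈ 17.52 → 18.
AQIs: Delhi=507, Phoenix=217, Jakarta=18. Jakarta (18) − Phoenix (217) = -199.

-199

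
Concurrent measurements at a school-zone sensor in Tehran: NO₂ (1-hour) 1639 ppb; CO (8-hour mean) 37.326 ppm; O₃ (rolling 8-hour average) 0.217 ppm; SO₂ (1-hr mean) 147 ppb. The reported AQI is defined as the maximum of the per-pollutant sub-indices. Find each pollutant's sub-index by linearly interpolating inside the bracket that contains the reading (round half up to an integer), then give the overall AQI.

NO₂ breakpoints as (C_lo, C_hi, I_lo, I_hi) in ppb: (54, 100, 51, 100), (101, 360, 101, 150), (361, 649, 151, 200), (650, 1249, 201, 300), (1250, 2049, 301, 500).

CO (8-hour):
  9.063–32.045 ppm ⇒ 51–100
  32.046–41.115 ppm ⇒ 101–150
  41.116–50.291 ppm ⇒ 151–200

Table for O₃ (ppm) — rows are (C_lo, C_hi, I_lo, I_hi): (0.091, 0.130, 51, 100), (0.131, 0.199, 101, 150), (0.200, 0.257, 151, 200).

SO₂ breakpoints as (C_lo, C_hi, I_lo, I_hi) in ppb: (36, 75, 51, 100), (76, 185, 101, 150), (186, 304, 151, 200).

398

NO₂: 1639 ∈ [1250, 2049] ↔ index [301, 500].
301 + (1639−1250)·(500−301)/(2049−1250) = 301 + 389·199/799 ≈ 397.88, so AQI = 398.
CO 37.326: bracket 32.046–41.115 → index 101–150; slope 49/9.069, offset 5.280.
AQI = 101 + 49/9.069·5.280 ≈ 129.53 ⇒ 130.
O₃: 0.217 ∈ [0.200, 0.257] ↔ index [151, 200].
151 + (0.217−0.200)·(200−151)/(0.257−0.200) = 151 + 0.017·49/0.057 ≈ 165.61, so AQI = 166.
SO₂: row 76–185 (AQI 101–150). (150−101)·(147−76)/(185−76) + 101 = 49·71/109 + 101 ≈ 132.92 → 133.
Sub-indices: NO₂→398, CO→130, O₃→166, SO₂→133. Overall AQI = max = 398; dominant pollutant is NO₂.
AQI 398: Hazardous.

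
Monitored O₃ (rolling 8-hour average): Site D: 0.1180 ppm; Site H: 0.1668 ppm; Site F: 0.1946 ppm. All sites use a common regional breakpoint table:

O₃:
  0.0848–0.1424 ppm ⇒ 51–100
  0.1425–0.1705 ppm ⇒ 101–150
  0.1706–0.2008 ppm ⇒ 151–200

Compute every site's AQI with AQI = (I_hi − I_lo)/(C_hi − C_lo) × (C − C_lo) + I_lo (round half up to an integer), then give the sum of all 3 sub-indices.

413

Site D: 0.1180 lies in 0.0848–0.1424, so I_lo=51, I_hi=100, C_lo=0.0848, C_hi=0.1424.
(100−51)/(0.1424−0.0848) × (0.1180−0.0848) + 51 = 49/0.0576 × 0.0332 + 51 ≈ 79.24 → 79.
Site H: 0.1668 lies in 0.1425–0.1705, so I_lo=101, I_hi=150, C_lo=0.1425, C_hi=0.1705.
(150−101)/(0.1705−0.1425) × (0.1668−0.1425) + 101 = 49/0.0280 × 0.0243 + 101 ≈ 143.53 → 144.
Site F: row 0.1706–0.2008 (AQI 151–200). (200−151)·(0.1946−0.1706)/(0.2008−0.1706) + 151 = 49·0.0240/0.0302 + 151 ≈ 189.94 → 190.
AQIs: Site D=79, Site H=144, Site F=190. Sum = 79 + 144 + 190 = 413.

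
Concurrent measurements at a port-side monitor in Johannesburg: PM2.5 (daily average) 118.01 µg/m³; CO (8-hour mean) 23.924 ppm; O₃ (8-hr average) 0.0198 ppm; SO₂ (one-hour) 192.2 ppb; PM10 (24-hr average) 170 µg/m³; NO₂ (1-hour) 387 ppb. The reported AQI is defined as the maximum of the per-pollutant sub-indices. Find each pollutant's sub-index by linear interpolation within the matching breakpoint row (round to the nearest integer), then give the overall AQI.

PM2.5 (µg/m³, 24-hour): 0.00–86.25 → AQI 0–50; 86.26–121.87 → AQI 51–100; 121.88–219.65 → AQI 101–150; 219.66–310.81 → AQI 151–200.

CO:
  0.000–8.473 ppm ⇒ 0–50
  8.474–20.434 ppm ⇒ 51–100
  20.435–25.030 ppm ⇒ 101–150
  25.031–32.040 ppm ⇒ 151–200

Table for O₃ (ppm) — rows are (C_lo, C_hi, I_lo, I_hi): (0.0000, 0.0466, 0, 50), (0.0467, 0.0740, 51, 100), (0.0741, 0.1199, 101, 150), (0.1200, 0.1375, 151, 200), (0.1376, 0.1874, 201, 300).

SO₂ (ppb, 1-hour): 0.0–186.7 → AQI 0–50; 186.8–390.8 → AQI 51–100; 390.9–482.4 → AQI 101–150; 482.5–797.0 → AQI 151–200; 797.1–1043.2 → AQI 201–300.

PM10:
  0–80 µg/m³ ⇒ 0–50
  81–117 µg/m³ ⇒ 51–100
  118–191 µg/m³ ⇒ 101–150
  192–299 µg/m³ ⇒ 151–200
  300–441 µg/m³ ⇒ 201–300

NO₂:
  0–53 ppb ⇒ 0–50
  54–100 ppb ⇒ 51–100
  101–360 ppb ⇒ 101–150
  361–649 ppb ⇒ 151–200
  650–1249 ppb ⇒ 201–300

PM2.5: 118.01 lies in 86.26–121.87, so I_lo=51, I_hi=100, C_lo=86.26, C_hi=121.87.
(100−51)/(121.87−86.26) × (118.01−86.26) + 51 = 49/35.61 × 31.75 + 51 ≈ 94.69 → 95.
CO: row 20.435–25.030 (AQI 101–150). (150−101)·(23.924−20.435)/(25.030−20.435) + 101 = 49·3.489/4.595 + 101 ≈ 138.21 → 138.
O₃ 0.0198: bracket 0.0000–0.0466 → index 0–50; slope 50/0.0466, offset 0.0198.
AQI = 0 + 50/0.0466·0.0198 ≈ 21.24 ⇒ 21.
SO₂: 192.2 lies in 186.8–390.8, so I_lo=51, I_hi=100, C_lo=186.8, C_hi=390.8.
(100−51)/(390.8−186.8) × (192.2−186.8) + 51 = 49/204.0 × 5.4 + 51 ≈ 52.30 → 52.
PM10: 170 lies in 118–191, so I_lo=101, I_hi=150, C_lo=118, C_hi=191.
(150−101)/(191−118) × (170−118) + 101 = 49/73 × 52 + 101 ≈ 135.90 → 136.
NO₂: row 361–649 (AQI 151–200). (200−151)·(387−361)/(649−361) + 151 = 49·26/288 + 151 ≈ 155.42 → 155.
Sub-indices: PM2.5→95, CO→138, O₃→21, SO₂→52, PM10→136, NO₂→155. Overall AQI = max = 155; dominant pollutant is NO₂.

155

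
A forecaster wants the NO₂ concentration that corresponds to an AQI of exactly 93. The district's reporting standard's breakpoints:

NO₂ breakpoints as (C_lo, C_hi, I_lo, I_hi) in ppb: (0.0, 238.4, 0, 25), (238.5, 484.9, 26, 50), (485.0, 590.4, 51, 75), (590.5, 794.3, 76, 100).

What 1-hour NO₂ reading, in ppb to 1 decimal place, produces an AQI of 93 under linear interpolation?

AQI 93 lies in the 76–100 band, which corresponds to 590.5–794.3 ppb.
C = 590.5 + (93−76)×(794.3−590.5)/(100−76) = 590.5 + 17×203.8/24 ≈ 734.858 ppb → 734.9 ppb to 1 dp.

734.9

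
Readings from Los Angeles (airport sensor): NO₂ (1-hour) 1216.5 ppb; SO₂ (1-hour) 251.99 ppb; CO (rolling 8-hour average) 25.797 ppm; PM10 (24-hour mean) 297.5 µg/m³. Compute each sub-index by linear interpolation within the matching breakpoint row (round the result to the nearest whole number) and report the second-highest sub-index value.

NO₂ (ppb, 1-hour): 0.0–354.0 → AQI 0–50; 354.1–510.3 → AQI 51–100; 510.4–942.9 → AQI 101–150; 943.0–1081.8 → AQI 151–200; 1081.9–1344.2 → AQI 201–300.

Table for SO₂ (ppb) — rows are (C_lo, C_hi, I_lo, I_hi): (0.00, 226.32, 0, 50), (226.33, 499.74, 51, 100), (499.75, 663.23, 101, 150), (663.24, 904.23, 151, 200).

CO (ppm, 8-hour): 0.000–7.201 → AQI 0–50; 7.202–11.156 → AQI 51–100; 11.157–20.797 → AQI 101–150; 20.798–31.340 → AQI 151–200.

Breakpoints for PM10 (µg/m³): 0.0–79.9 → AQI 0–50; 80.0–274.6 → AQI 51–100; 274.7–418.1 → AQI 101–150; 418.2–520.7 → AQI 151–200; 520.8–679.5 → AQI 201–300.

174

NO₂: 1216.5 ∈ [1081.9, 1344.2] ↔ index [201, 300].
201 + (1216.5−1081.9)·(300−201)/(1344.2−1081.9) = 201 + 134.6·99/262.3 ≈ 251.80, so AQI = 252.
SO₂: row 226.33–499.74 (AQI 51–100). (100−51)·(251.99−226.33)/(499.74−226.33) + 51 = 49·25.66/273.41 + 51 ≈ 55.60 → 56.
CO 25.797: bracket 20.798–31.340 → index 151–200; slope 49/10.542, offset 4.999.
AQI = 151 + 49/10.542·4.999 ≈ 174.24 ⇒ 174.
PM10: row 274.7–418.1 (AQI 101–150). (150−101)·(297.5−274.7)/(418.1−274.7) + 101 = 49·22.8/143.4 + 101 ≈ 108.79 → 109.
Sub-indices: NO₂→252, SO₂→56, CO→174, PM10→109. Ranked high→low: 252, 174, 109, 56. Second-highest sub-index = 174.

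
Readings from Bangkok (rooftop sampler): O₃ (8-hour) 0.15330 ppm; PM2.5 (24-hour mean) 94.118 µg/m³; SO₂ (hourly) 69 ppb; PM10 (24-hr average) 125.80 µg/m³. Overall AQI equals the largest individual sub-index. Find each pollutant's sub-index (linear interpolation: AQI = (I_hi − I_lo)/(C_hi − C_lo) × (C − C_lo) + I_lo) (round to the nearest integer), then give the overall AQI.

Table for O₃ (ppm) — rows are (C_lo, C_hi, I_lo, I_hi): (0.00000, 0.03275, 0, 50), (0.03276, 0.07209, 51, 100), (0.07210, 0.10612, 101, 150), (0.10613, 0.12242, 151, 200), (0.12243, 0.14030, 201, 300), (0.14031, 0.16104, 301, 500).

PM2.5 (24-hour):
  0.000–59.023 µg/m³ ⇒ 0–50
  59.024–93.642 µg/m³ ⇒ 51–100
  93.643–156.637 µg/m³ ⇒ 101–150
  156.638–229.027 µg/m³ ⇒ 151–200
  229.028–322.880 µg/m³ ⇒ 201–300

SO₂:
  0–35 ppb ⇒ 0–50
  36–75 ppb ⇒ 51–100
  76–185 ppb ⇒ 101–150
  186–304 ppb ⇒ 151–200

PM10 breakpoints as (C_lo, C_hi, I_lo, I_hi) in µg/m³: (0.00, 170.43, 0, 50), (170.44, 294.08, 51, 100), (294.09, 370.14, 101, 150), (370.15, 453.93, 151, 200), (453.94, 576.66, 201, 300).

O₃: row 0.14031–0.16104 (AQI 301–500). (500−301)·(0.15330−0.14031)/(0.16104−0.14031) + 301 = 199·0.01299/0.02073 + 301 ≈ 425.70 → 426.
PM2.5: 94.118 lies in 93.643–156.637, so I_lo=101, I_hi=150, C_lo=93.643, C_hi=156.637.
(150−101)/(156.637−93.643) × (94.118−93.643) + 101 = 49/62.994 × 0.475 + 101 ≈ 101.37 → 101.
SO₂: 69 lies in 36–75, so I_lo=51, I_hi=100, C_lo=36, C_hi=75.
(100−51)/(75−36) × (69−36) + 51 = 49/39 × 33 + 51 ≈ 92.46 → 92.
PM10: 125.80 ∈ [0.00, 170.43] ↔ index [0, 50].
0 + (125.80−0.00)·(50−0)/(170.43−0.00) = 0 + 125.80·50/170.43 ≈ 36.91, so AQI = 37.
Sub-indices: O₃→426, PM2.5→101, SO₂→92, PM10→37. Overall AQI = max = 426; dominant pollutant is O₃.
AQI 426: Hazardous.

426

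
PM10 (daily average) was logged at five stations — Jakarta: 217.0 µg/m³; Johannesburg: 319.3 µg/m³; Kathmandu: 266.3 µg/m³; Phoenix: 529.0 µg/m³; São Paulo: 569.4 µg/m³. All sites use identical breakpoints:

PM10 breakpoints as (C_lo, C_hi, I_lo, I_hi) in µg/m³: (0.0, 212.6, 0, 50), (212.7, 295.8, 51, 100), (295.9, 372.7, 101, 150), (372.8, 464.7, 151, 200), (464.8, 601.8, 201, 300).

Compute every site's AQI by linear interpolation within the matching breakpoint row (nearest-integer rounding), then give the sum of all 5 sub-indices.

Jakarta: 217.0 ∈ [212.7, 295.8] ↔ index [51, 100].
51 + (217.0−212.7)·(100−51)/(295.8−212.7) = 51 + 4.3·49/83.1 ≈ 53.54, so AQI = 54.
Johannesburg 319.3: bracket 295.9–372.7 → index 101–150; slope 49/76.8, offset 23.4.
AQI = 101 + 49/76.8·23.4 ≈ 115.93 ⇒ 116.
Kathmandu: 266.3 lies in 212.7–295.8, so I_lo=51, I_hi=100, C_lo=212.7, C_hi=295.8.
(100−51)/(295.8−212.7) × (266.3−212.7) + 51 = 49/83.1 × 53.6 + 51 ≈ 82.61 → 83.
Phoenix 529.0: bracket 464.8–601.8 → index 201–300; slope 99/137.0, offset 64.2.
AQI = 201 + 99/137.0·64.2 ≈ 247.39 ⇒ 247.
São Paulo 569.4: bracket 464.8–601.8 → index 201–300; slope 99/137.0, offset 104.6.
AQI = 201 + 99/137.0·104.6 ≈ 276.59 ⇒ 277.
AQIs: Jakarta=54, Johannesburg=116, Kathmandu=83, Phoenix=247, São Paulo=277. Sum = 54 + 116 + 83 + 247 + 277 = 777.

777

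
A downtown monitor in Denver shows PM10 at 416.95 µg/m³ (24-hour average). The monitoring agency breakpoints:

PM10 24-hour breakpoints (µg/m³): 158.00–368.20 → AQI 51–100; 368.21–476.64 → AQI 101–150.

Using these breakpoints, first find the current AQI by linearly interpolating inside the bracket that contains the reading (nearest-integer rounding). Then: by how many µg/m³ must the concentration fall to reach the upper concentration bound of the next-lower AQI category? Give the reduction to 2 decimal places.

PM10 416.95: bracket 368.21–476.64 → index 101–150; slope 49/108.43, offset 48.74.
AQI = 101 + 49/108.43·48.74 ≈ 123.03 ⇒ 123.
Current AQI 123 is in the Unhealthy for Sensitive Groups range (101–150). The next-lower category tops out at AQI 100, whose upper concentration bound is 368.20 µg/m³.
Reduction needed = 416.95 − 368.20 = 48.75 µg/m³.

48.75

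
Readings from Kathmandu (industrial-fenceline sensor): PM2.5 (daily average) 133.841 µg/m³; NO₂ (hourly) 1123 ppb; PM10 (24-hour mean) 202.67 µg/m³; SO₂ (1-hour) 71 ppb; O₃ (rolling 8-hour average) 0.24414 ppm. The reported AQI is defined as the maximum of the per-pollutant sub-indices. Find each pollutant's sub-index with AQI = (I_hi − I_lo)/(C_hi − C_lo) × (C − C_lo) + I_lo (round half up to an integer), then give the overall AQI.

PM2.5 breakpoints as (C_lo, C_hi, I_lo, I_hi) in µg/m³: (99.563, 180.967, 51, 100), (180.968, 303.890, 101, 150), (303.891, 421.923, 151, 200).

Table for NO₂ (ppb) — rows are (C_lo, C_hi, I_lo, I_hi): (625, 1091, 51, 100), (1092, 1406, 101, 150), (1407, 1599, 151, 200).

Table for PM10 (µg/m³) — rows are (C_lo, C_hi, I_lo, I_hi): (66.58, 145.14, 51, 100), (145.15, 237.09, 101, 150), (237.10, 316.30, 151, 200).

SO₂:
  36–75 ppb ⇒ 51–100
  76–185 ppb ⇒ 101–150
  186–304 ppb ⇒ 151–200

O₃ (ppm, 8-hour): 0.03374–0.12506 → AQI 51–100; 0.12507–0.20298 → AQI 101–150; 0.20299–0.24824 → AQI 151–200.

196

PM2.5: 133.841 lies in 99.563–180.967, so I_lo=51, I_hi=100, C_lo=99.563, C_hi=180.967.
(100−51)/(180.967−99.563) × (133.841−99.563) + 51 = 49/81.404 × 34.278 + 51 ≈ 71.63 → 72.
NO₂: 1123 lies in 1092–1406, so I_lo=101, I_hi=150, C_lo=1092, C_hi=1406.
(150−101)/(1406−1092) × (1123−1092) + 101 = 49/314 × 31 + 101 ≈ 105.84 → 106.
PM10: 202.67 lies in 145.15–237.09, so I_lo=101, I_hi=150, C_lo=145.15, C_hi=237.09.
(150−101)/(237.09−145.15) × (202.67−145.15) + 101 = 49/91.94 × 57.52 + 101 ≈ 131.66 → 132.
SO₂: row 36–75 (AQI 51–100). (100−51)·(71−36)/(75−36) + 51 = 49·35/39 + 51 ≈ 94.97 → 95.
O₃: 0.24414 lies in 0.20299–0.24824, so I_lo=151, I_hi=200, C_lo=0.20299, C_hi=0.24824.
(200−151)/(0.24824−0.20299) × (0.24414−0.20299) + 151 = 49/0.04525 × 0.04115 + 151 ≈ 195.56 → 196.
Sub-indices: PM2.5→72, NO₂→106, PM10→132, SO₂→95, O₃→196. Overall AQI = max = 196; dominant pollutant is O₃.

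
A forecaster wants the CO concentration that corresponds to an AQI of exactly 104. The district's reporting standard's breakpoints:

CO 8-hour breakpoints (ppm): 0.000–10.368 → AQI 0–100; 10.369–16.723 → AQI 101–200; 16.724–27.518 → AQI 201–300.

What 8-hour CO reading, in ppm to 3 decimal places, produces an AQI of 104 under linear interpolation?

AQI 104 lies in the 101–200 band, which corresponds to 10.369–16.723 ppm.
C = 10.369 + (104−101)×(16.723−10.369)/(200−101) = 10.369 + 3×6.354/99 ≈ 10.56155 ppm → 10.562 ppm to 3 dp.

10.562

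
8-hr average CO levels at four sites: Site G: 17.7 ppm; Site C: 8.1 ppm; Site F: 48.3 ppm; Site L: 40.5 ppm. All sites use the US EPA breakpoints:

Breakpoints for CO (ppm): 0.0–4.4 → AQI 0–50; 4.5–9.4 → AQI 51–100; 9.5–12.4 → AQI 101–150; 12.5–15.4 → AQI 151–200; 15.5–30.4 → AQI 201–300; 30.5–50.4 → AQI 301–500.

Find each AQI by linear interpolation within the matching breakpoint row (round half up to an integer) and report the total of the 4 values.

1183

Site G: 17.7 ∈ [15.5, 30.4] ↔ index [201, 300].
201 + (17.7−15.5)·(300−201)/(30.4−15.5) = 201 + 2.2·99/14.9 ≈ 215.62, so AQI = 216.
Site C: 8.1 lies in 4.5–9.4, so I_lo=51, I_hi=100, C_lo=4.5, C_hi=9.4.
(100−51)/(9.4−4.5) × (8.1−4.5) + 51 = 49/4.9 × 3.6 + 51 ≈ 87.00 → 87.
Site F 48.3: bracket 30.5–50.4 → index 301–500; slope 199/19.9, offset 17.8.
AQI = 301 + 199/19.9·17.8 ≈ 479.00 ⇒ 479.
Site L: 40.5 ∈ [30.5, 50.4] ↔ index [301, 500].
301 + (40.5−30.5)·(500−301)/(50.4−30.5) = 301 + 10.0·199/19.9 ≈ 401.00, so AQI = 401.
AQIs: Site G=216, Site C=87, Site F=479, Site L=401. Sum = 216 + 87 + 479 + 401 = 1183.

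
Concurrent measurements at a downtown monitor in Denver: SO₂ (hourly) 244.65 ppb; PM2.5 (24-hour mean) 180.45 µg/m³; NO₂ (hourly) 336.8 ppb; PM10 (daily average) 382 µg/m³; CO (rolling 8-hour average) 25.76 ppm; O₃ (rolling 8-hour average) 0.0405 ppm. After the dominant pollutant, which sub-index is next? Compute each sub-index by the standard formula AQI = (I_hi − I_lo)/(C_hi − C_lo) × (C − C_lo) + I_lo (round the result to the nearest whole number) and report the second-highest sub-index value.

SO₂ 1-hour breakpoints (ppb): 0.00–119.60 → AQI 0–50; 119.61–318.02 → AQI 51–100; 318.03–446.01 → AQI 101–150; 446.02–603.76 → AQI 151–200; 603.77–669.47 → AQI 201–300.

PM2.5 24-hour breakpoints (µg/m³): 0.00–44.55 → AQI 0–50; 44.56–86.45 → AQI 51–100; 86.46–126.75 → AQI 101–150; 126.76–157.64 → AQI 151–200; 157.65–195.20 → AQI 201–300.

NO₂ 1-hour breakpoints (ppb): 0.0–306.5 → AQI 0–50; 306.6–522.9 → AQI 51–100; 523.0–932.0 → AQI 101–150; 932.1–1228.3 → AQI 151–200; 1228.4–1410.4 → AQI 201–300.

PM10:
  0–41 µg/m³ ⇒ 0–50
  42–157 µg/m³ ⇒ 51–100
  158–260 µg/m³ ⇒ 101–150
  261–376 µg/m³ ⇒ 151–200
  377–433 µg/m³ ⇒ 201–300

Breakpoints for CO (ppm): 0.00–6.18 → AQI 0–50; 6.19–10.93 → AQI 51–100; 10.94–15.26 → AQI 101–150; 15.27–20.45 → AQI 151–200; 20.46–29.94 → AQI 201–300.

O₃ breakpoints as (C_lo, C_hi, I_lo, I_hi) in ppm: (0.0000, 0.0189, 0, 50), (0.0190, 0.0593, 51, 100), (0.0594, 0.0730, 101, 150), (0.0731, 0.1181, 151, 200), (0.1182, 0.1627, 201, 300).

256

SO₂ 244.65: bracket 119.61–318.02 → index 51–100; slope 49/198.41, offset 125.04.
AQI = 51 + 49/198.41·125.04 ≈ 81.88 ⇒ 82.
PM2.5: 180.45 lies in 157.65–195.20, so I_lo=201, I_hi=300, C_lo=157.65, C_hi=195.20.
(300−201)/(195.20−157.65) × (180.45−157.65) + 201 = 99/37.55 × 22.80 + 201 ≈ 261.11 → 261.
NO₂: row 306.6–522.9 (AQI 51–100). (100−51)·(336.8−306.6)/(522.9−306.6) + 51 = 49·30.2/216.3 + 51 ≈ 57.84 → 58.
PM10: 382 lies in 377–433, so I_lo=201, I_hi=300, C_lo=377, C_hi=433.
(300−201)/(433−377) × (382−377) + 201 = 99/56 × 5 + 201 ≈ 209.84 → 210.
CO 25.76: bracket 20.46–29.94 → index 201–300; slope 99/9.48, offset 5.30.
AQI = 201 + 99/9.48·5.30 ≈ 256.35 ⇒ 256.
O₃: 0.0405 lies in 0.0190–0.0593, so I_lo=51, I_hi=100, C_lo=0.0190, C_hi=0.0593.
(100−51)/(0.0593−0.0190) × (0.0405−0.0190) + 51 = 49/0.0403 × 0.0215 + 51 ≈ 77.14 → 77.
Sub-indices: SO₂→82, PM2.5→261, NO₂→58, PM10→210, CO→256, O₃→77. Ranked high→low: 261, 256, 210, 82, 77, 58. Second-highest sub-index = 256.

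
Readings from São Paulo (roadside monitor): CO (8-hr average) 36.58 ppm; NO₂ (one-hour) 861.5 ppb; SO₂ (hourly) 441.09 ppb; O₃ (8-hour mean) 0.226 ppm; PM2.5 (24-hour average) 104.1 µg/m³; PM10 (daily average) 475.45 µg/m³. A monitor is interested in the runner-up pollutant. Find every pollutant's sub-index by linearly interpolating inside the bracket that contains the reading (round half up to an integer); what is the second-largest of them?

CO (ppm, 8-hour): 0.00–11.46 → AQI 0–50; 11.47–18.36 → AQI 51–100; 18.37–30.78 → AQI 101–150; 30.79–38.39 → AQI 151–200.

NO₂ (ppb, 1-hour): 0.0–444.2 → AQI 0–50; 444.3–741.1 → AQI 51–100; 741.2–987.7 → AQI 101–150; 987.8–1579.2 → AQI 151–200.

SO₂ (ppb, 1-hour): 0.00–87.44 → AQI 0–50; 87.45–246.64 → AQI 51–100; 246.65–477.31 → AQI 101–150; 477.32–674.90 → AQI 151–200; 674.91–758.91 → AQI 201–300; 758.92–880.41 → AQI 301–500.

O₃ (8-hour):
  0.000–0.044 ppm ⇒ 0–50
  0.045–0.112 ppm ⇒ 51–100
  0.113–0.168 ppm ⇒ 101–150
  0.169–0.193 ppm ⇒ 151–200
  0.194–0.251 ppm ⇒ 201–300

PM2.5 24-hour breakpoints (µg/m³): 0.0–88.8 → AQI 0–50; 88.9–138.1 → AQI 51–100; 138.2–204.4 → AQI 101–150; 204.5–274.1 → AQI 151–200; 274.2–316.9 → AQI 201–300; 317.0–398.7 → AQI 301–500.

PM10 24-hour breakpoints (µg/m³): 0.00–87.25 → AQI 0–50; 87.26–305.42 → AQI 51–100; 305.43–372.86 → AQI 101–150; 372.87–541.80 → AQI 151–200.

CO: 36.58 lies in 30.79–38.39, so I_lo=151, I_hi=200, C_lo=30.79, C_hi=38.39.
(200−151)/(38.39−30.79) × (36.58−30.79) + 151 = 49/7.60 × 5.79 + 151 ≈ 188.33 → 188.
NO₂: 861.5 lies in 741.2–987.7, so I_lo=101, I_hi=150, C_lo=741.2, C_hi=987.7.
(150−101)/(987.7−741.2) × (861.5−741.2) + 101 = 49/246.5 × 120.3 + 101 ≈ 124.91 → 125.
SO₂ 441.09: bracket 246.65–477.31 → index 101–150; slope 49/230.66, offset 194.44.
AQI = 101 + 49/230.66·194.44 ≈ 142.31 ⇒ 142.
O₃ 0.226: bracket 0.194–0.251 → index 201–300; slope 99/0.057, offset 0.032.
AQI = 201 + 99/0.057·0.032 ≈ 256.58 ⇒ 257.
PM2.5: row 88.9–138.1 (AQI 51–100). (100−51)·(104.1−88.9)/(138.1−88.9) + 51 = 49·15.2/49.2 + 51 ≈ 66.14 → 66.
PM10: 475.45 ∈ [372.87, 541.80] ↔ index [151, 200].
151 + (475.45−372.87)·(200−151)/(541.80−372.87) = 151 + 102.58·49/168.93 ≈ 180.75, so AQI = 181.
Sub-indices: CO→188, NO₂→125, SO₂→142, O₃→257, PM2.5→66, PM10→181. Ranked high→low: 257, 188, 181, 142, 125, 66. Second-highest sub-index = 188.

188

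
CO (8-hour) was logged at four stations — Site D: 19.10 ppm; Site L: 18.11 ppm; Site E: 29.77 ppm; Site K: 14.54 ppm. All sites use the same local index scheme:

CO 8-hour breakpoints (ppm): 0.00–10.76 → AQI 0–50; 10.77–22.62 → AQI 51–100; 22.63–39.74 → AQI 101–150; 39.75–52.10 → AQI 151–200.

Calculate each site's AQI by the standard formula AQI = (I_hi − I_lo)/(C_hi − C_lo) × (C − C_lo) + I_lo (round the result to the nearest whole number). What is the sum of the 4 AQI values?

354

Site D: 19.10 lies in 10.77–22.62, so I_lo=51, I_hi=100, C_lo=10.77, C_hi=22.62.
(100−51)/(22.62−10.77) × (19.10−10.77) + 51 = 49/11.85 × 8.33 + 51 ≈ 85.44 → 85.
Site L: 18.11 lies in 10.77–22.62, so I_lo=51, I_hi=100, C_lo=10.77, C_hi=22.62.
(100−51)/(22.62−10.77) × (18.11−10.77) + 51 = 49/11.85 × 7.34 + 51 ≈ 81.35 → 81.
Site E 29.77: bracket 22.63–39.74 → index 101–150; slope 49/17.11, offset 7.14.
AQI = 101 + 49/17.11·7.14 ≈ 121.45 ⇒ 121.
Site K: 14.54 lies in 10.77–22.62, so I_lo=51, I_hi=100, C_lo=10.77, C_hi=22.62.
(100−51)/(22.62−10.77) × (14.54−10.77) + 51 = 49/11.85 × 3.77 + 51 ≈ 66.59 → 67.
AQIs: Site D=85, Site L=81, Site E=121, Site K=67. Sum = 85 + 81 + 121 + 67 = 354.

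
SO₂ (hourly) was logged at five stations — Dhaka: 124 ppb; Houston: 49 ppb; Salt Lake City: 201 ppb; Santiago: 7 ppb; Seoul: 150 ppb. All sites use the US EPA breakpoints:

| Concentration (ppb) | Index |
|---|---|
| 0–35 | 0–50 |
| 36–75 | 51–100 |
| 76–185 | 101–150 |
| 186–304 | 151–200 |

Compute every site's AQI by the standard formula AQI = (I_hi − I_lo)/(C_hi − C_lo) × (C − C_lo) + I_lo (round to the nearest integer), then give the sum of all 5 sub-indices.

491

Dhaka 124: bracket 76–185 → index 101–150; slope 49/109, offset 48.
AQI = 101 + 49/109·48 ≈ 122.58 ⇒ 123.
Houston: 49 ∈ [36, 75] ↔ index [51, 100].
51 + (49−36)·(100−51)/(75−36) = 51 + 13·49/39 ≈ 67.33, so AQI = 67.
Salt Lake City 201: bracket 186–304 → index 151–200; slope 49/118, offset 15.
AQI = 151 + 49/118·15 ≈ 157.23 ⇒ 157.
Santiago 7: bracket 0–35 → index 0–50; slope 50/35, offset 7.
AQI = 0 + 50/35·7 ≈ 10.00 ⇒ 10.
Seoul: 150 ∈ [76, 185] ↔ index [101, 150].
101 + (150−76)·(150−101)/(185−76) = 101 + 74·49/109 ≈ 134.27, so AQI = 134.
AQIs: Dhaka=123, Houston=67, Salt Lake City=157, Santiago=10, Seoul=134. Sum = 123 + 67 + 157 + 10 + 134 = 491.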